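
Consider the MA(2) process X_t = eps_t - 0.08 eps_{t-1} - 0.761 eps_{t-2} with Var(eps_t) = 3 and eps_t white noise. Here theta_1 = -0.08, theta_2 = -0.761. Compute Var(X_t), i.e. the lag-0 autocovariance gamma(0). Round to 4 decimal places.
\gamma(0) = 4.7566

For an MA(q) process X_t = eps_t + sum_i theta_i eps_{t-i} with
Var(eps_t) = sigma^2, the variance is
  gamma(0) = sigma^2 * (1 + sum_i theta_i^2).
  sum_i theta_i^2 = (-0.08)^2 + (-0.761)^2 = 0.0064 + 0.579121 = 0.585521.
  gamma(0) = 3 * (1 + 0.585521) = 3 * 1.585521 = 4.756563, which rounds to 4.7566.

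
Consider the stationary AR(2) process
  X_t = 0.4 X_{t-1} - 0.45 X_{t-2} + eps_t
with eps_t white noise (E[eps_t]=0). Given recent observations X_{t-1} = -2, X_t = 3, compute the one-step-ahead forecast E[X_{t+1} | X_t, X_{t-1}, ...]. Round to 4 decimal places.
E[X_{t+1} \mid \mathcal F_t] = 2.1000

For an AR(p) model X_t = c + sum_i phi_i X_{t-i} + eps_t, the
one-step-ahead conditional mean is
  E[X_{t+1} | X_t, ...] = c + sum_i phi_i X_{t+1-i}.
Substitute known values:
  E[X_{t+1} | ...] = (0.4) * (3) + (-0.45) * (-2)
                   = 2.1000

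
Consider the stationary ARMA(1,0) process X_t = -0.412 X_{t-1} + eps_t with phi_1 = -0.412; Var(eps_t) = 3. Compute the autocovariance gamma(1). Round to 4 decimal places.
\gamma(1) = -1.4887

Multiply the model equation by X_{t-k} and take expectations. With theta_0 = psi_0 = 1 and psi_j the MA(infinity) weights, this gives
  gamma(k) - sum_i phi_i gamma(k-i) = c_k,
  c_k = sigma^2 * sum_{j=k..q} theta_j psi_{j-k}   (c_k = 0 for k > q),
using gamma(-m) = gamma(m).
Pure AR (q = 0): c_0 = sigma^2 = 3, c_k = 0 for k >= 1.
Equations for k = 0 and k = 1 (AR order 1):
  gamma(0) = phi_1 gamma(1) + c_0
  gamma(1) = phi_1 gamma(0) + c_1
Substituting the second into the first: gamma(0) (1 - phi_1^2) = c_0 + phi_1 c_1, so
  gamma(0) = c_0 / (1 - phi_1^2) = 3 / (1 - (-0.412)^2) = 3 / 0.830256 = 3.613343.
  gamma(1) = phi_1 gamma(0) = (-0.412)(3.613343) = -1.488697.
Therefore gamma(1) = -1.4887 (to 4 decimal places).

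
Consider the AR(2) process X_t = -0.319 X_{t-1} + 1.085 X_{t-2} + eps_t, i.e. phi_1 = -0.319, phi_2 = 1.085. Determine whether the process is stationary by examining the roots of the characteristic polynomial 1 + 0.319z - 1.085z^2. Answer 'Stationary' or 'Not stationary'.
\text{Not stationary}

The AR(p) characteristic polynomial is P(z) = 1 + 0.319z - 1.085z^2.
Stationarity requires all roots to lie outside the unit circle, i.e. |z| > 1 for every root.
Set 1 + (0.319) z + (-1.085) z^2 = 0, i.e. a z^2 + b z + c = 0 with a = -1.085, b = 0.319, c = 1.
Discriminant D = b^2 - 4ac = (0.319)^2 - 4*(-1.085)*1 = 0.101761 - (-4.34) = 4.441761.
D >= 0, so the roots are real: z = (-b +/- sqrt(D)) / (2a) = (-0.319 +/- 2.107549) / (-2.17).
  z_1 = (-0.319 + 2.107549) / (-2.17) = -0.8242,   |z_1| = 0.8242.
  z_2 = (-0.319 - 2.107549) / (-2.17) = 1.1182,   |z_2| = 1.1182.
Moduli of all roots: 0.8242, 1.1182.
All moduli strictly greater than 1? No.
Verdict: Not stationary.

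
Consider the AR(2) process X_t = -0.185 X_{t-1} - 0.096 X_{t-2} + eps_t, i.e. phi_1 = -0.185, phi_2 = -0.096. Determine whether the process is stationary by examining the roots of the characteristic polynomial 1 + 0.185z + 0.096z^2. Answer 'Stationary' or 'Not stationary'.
\text{Stationary}

The AR(p) characteristic polynomial is P(z) = 1 + 0.185z + 0.096z^2.
Stationarity requires all roots to lie outside the unit circle, i.e. |z| > 1 for every root.
Set 1 + (0.185) z + (0.096) z^2 = 0, i.e. a z^2 + b z + c = 0 with a = 0.096, b = 0.185, c = 1.
Discriminant D = b^2 - 4ac = (0.185)^2 - 4*(0.096)*1 = 0.034225 - (0.384) = -0.349775.
D < 0, so the roots are the complex-conjugate pair z = (-b +/- i sqrt(-D)) / (2a) = -0.9635 +/- 3.0803i.
For a conjugate pair |z|^2 = z * conj(z) = (product of roots) = c/a = 1/(0.096) = 10.416667, so |z| = sqrt(10.416667) = 3.2275 for both roots.
Moduli of all roots: 3.2275, 3.2275.
All moduli strictly greater than 1? Yes.
Verdict: Stationary.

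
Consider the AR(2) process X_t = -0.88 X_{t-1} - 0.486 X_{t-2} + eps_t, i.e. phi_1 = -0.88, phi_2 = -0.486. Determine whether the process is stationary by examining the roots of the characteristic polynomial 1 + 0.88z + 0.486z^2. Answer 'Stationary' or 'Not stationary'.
\text{Stationary}

The AR(p) characteristic polynomial is P(z) = 1 + 0.88z + 0.486z^2.
Stationarity requires all roots to lie outside the unit circle, i.e. |z| > 1 for every root.
Set 1 + (0.88) z + (0.486) z^2 = 0, i.e. a z^2 + b z + c = 0 with a = 0.486, b = 0.88, c = 1.
Discriminant D = b^2 - 4ac = (0.88)^2 - 4*(0.486)*1 = 0.7744 - (1.944) = -1.1696.
D < 0, so the roots are the complex-conjugate pair z = (-b +/- i sqrt(-D)) / (2a) = -0.9053 +/- 1.1126i.
For a conjugate pair |z|^2 = z * conj(z) = (product of roots) = c/a = 1/(0.486) = 2.057613, so |z| = sqrt(2.057613) = 1.4344 for both roots.
Moduli of all roots: 1.4344, 1.4344.
All moduli strictly greater than 1? Yes.
Verdict: Stationary.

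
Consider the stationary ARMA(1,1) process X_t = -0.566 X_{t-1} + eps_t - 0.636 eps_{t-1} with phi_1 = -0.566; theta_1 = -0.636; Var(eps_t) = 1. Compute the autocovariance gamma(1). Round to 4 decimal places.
\gamma(1) = -2.4052

Multiply the model equation by X_{t-k} and take expectations. With theta_0 = psi_0 = 1 and psi_j the MA(infinity) weights, this gives
  gamma(k) - sum_i phi_i gamma(k-i) = c_k,
  c_k = sigma^2 * sum_{j=k..q} theta_j psi_{j-k}   (c_k = 0 for k > q),
using gamma(-m) = gamma(m).
psi-weights needed (psi_j = theta_j + sum_i phi_i psi_{j-i}):
  psi_1 = theta_1 + phi_1 = -0.636 + (-0.566) = -1.202
Right-hand sides:
  c_0 = sigma^2 (1 + theta_1 psi_1) = 1 * (1 + (-0.636)(-1.202)) = 1 * 1.764472 = 1.764472
  c_1 = sigma^2 theta_1 = 1 * (-0.636) = -0.636
  c_2 = 0
Equations for k = 0 and k = 1 (AR order 1):
  gamma(0) = phi_1 gamma(1) + c_0
  gamma(1) = phi_1 gamma(0) + c_1
Substituting the second into the first: gamma(0) (1 - phi_1^2) = c_0 + phi_1 c_1, so
  gamma(0) = (c_0 + phi_1 c_1) / (1 - phi_1^2) = (1.764472 + (-0.566)(-0.636)) / (1 - (-0.566)^2) = 2.124448 / 0.679644 = 3.125825.
  gamma(1) = phi_1 gamma(0) + c_1 = (-0.566)(3.125825) + (-0.636) = -2.405217.
Therefore gamma(1) = -2.4052 (to 4 decimal places).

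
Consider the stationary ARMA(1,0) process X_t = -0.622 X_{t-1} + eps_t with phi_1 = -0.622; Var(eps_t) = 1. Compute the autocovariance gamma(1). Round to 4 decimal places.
\gamma(1) = -1.0145

Multiply the model equation by X_{t-k} and take expectations. With theta_0 = psi_0 = 1 and psi_j the MA(infinity) weights, this gives
  gamma(k) - sum_i phi_i gamma(k-i) = c_k,
  c_k = sigma^2 * sum_{j=k..q} theta_j psi_{j-k}   (c_k = 0 for k > q),
using gamma(-m) = gamma(m).
Pure AR (q = 0): c_0 = sigma^2 = 1, c_k = 0 for k >= 1.
Equations for k = 0 and k = 1 (AR order 1):
  gamma(0) = phi_1 gamma(1) + c_0
  gamma(1) = phi_1 gamma(0) + c_1
Substituting the second into the first: gamma(0) (1 - phi_1^2) = c_0 + phi_1 c_1, so
  gamma(0) = c_0 / (1 - phi_1^2) = 1 / (1 - (-0.622)^2) = 1 / 0.613116 = 1.631013.
  gamma(1) = phi_1 gamma(0) = (-0.622)(1.631013) = -1.01449.
Therefore gamma(1) = -1.0145 (to 4 decimal places).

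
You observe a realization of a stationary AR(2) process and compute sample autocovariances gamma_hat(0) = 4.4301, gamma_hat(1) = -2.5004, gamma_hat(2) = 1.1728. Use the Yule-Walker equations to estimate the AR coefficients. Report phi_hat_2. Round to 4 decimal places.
\hat\phi_{2} = -0.0790

The Yule-Walker equations for an AR(p) process read, in matrix form,
  Gamma_p phi = r_p,   with   (Gamma_p)_{ij} = gamma(|i - j|),
                       (r_p)_i = gamma(i),   i,j = 1..p.
Substitute the sample gammas (Toeplitz matrix and right-hand side of size 2):
  Gamma_p = [[4.4301, -2.5004], [-2.5004, 4.4301]]
  r_p     = [-2.5004, 1.1728]
Written out:
  4.4301 phi_1 - 2.5004 phi_2 = -2.5004
  -2.5004 phi_1 + 4.4301 phi_2 = 1.1728
Solve by Cramer's rule:
  det = gamma(0)^2 - gamma(1)^2 = (4.4301)^2 - (-2.5004)^2 = 19.62578601 - 6.25200016 = 13.37378585
  phi_hat_1 = [gamma(1) gamma(0) - gamma(1) gamma(2)] / det = [(-2.5004)(4.4301) - (-2.5004)(1.1728)] / 13.37378585 = -8.14455292 / 13.37378585 = -0.609
  phi_hat_2 = [gamma(0) gamma(2) - gamma(1)^2] / det = [(4.4301)(1.1728) - (-2.5004)^2] / 13.37378585 = -1.05637888 / 13.37378585 = -0.079
So phi_hat = [-0.6090, -0.0790].
Therefore phi_hat_2 = -0.0790.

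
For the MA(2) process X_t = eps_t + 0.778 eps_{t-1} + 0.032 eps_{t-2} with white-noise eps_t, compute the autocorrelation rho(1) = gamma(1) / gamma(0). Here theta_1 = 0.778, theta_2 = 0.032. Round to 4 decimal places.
\rho(1) = 0.4998

For an MA(q) process with theta_0 = 1, the autocovariance is
  gamma(k) = sigma^2 * sum_{i=0..q-k} theta_i * theta_{i+k},
and rho(k) = gamma(k) / gamma(0). Sigma^2 cancels.
  numerator   = (1)*(0.778) + (0.778)*(0.032) = 0.802896.
  denominator = (1)^2 + (0.778)^2 + (0.032)^2 = 1.606308.
  rho(1) = 0.802896 / 1.606308 = 0.4998.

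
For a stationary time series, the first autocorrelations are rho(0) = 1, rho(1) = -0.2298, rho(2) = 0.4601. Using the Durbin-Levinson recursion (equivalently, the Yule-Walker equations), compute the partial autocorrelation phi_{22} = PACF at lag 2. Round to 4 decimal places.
\phi_{22} = 0.4300

The PACF at lag k is phi_{kk}, the last component of the solution
to the Yule-Walker system G_k phi = r_k where
  (G_k)_{ij} = rho(|i - j|), (r_k)_i = rho(i), i,j = 1..k.
Equivalently, Durbin-Levinson gives phi_{kk} iteratively:
  phi_{11} = rho(1)
  phi_{kk} = [rho(k) - sum_{j=1..k-1} phi_{k-1,j} rho(k-j)]
            / [1 - sum_{j=1..k-1} phi_{k-1,j} rho(j)],
  phi_{k,j} = phi_{k-1,j} - phi_{kk} phi_{k-1,k-j},  j = 1..k-1.
Step k = 1:
  phi_11 = rho(1) = -0.2298.
Step k = 2:
  phi_22 = [rho(2) - phi_11 rho(1)] / [1 - phi_11 rho(1)] = [0.4601 - (-0.2298)(-0.2298)] / [1 - (-0.2298)(-0.2298)]
         = 0.40729196 / 0.94719196 = 0.43.
Therefore phi_{22} = 0.4300.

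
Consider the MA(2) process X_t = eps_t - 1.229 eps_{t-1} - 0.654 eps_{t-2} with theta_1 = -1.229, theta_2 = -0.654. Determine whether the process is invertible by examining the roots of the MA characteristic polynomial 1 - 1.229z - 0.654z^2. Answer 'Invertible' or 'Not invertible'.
\text{Not invertible}

The MA(q) characteristic polynomial is P(z) = 1 - 1.229z - 0.654z^2.
Invertibility requires all roots to lie outside the unit circle, i.e. |z| > 1 for every root.
Set 1 + (-1.229) z + (-0.654) z^2 = 0, i.e. a z^2 + b z + c = 0 with a = -0.654, b = -1.229, c = 1.
Discriminant D = b^2 - 4ac = (-1.229)^2 - 4*(-0.654)*1 = 1.510441 - (-2.616) = 4.126441.
D >= 0, so the roots are real: z = (-b +/- sqrt(D)) / (2a) = (1.229 +/- 2.031364) / (-1.308).
  z_1 = (1.229 + 2.031364) / (-1.308) = -2.4926,   |z_1| = 2.4926.
  z_2 = (1.229 - 2.031364) / (-1.308) = 0.6134,   |z_2| = 0.6134.
Moduli of all roots: 2.4926, 0.6134.
All moduli strictly greater than 1? No.
Verdict: Not invertible.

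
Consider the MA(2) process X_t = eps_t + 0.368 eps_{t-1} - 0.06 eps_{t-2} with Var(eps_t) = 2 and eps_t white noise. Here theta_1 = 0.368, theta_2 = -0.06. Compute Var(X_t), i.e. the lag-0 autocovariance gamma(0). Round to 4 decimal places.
\gamma(0) = 2.2780

For an MA(q) process X_t = eps_t + sum_i theta_i eps_{t-i} with
Var(eps_t) = sigma^2, the variance is
  gamma(0) = sigma^2 * (1 + sum_i theta_i^2).
  sum_i theta_i^2 = (0.368)^2 + (-0.06)^2 = 0.135424 + 0.0036 = 0.139024.
  gamma(0) = 2 * (1 + 0.139024) = 2 * 1.139024 = 2.278048, which rounds to 2.2780.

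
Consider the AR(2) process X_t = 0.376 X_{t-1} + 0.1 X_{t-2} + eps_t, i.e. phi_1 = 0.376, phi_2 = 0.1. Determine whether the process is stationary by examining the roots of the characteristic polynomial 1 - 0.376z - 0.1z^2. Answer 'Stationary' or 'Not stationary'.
\text{Stationary}

The AR(p) characteristic polynomial is P(z) = 1 - 0.376z - 0.1z^2.
Stationarity requires all roots to lie outside the unit circle, i.e. |z| > 1 for every root.
Set 1 + (-0.376) z + (-0.1) z^2 = 0, i.e. a z^2 + b z + c = 0 with a = -0.1, b = -0.376, c = 1.
Discriminant D = b^2 - 4ac = (-0.376)^2 - 4*(-0.1)*1 = 0.141376 - (-0.4) = 0.541376.
D >= 0, so the roots are real: z = (-b +/- sqrt(D)) / (2a) = (0.376 +/- 0.735783) / (-0.2).
  z_1 = (0.376 + 0.735783) / (-0.2) = -5.5589,   |z_1| = 5.5589.
  z_2 = (0.376 - 0.735783) / (-0.2) = 1.7989,   |z_2| = 1.7989.
Moduli of all roots: 5.5589, 1.7989.
All moduli strictly greater than 1? Yes.
Verdict: Stationary.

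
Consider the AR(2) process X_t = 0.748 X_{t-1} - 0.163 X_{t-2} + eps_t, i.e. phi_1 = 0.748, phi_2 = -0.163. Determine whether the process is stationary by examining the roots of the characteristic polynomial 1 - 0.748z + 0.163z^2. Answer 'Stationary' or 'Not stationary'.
\text{Stationary}

The AR(p) characteristic polynomial is P(z) = 1 - 0.748z + 0.163z^2.
Stationarity requires all roots to lie outside the unit circle, i.e. |z| > 1 for every root.
Set 1 + (-0.748) z + (0.163) z^2 = 0, i.e. a z^2 + b z + c = 0 with a = 0.163, b = -0.748, c = 1.
Discriminant D = b^2 - 4ac = (-0.748)^2 - 4*(0.163)*1 = 0.559504 - (0.652) = -0.092496.
D < 0, so the roots are the complex-conjugate pair z = (-b +/- i sqrt(-D)) / (2a) = 2.2945 +/- 0.9329i.
For a conjugate pair |z|^2 = z * conj(z) = (product of roots) = c/a = 1/(0.163) = 6.134969, so |z| = sqrt(6.134969) = 2.4769 for both roots.
Moduli of all roots: 2.4769, 2.4769.
All moduli strictly greater than 1? Yes.
Verdict: Stationary.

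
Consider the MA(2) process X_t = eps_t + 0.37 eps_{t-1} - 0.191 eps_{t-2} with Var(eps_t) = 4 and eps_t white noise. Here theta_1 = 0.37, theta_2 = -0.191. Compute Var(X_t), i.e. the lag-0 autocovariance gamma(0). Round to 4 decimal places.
\gamma(0) = 4.6935

For an MA(q) process X_t = eps_t + sum_i theta_i eps_{t-i} with
Var(eps_t) = sigma^2, the variance is
  gamma(0) = sigma^2 * (1 + sum_i theta_i^2).
  sum_i theta_i^2 = (0.37)^2 + (-0.191)^2 = 0.1369 + 0.036481 = 0.173381.
  gamma(0) = 4 * (1 + 0.173381) = 4 * 1.173381 = 4.693524, which rounds to 4.6935.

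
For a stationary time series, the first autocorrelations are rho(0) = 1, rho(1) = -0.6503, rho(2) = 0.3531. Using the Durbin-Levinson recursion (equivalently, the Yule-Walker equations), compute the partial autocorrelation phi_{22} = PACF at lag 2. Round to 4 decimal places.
\phi_{22} = -0.1209

The PACF at lag k is phi_{kk}, the last component of the solution
to the Yule-Walker system G_k phi = r_k where
  (G_k)_{ij} = rho(|i - j|), (r_k)_i = rho(i), i,j = 1..k.
Equivalently, Durbin-Levinson gives phi_{kk} iteratively:
  phi_{11} = rho(1)
  phi_{kk} = [rho(k) - sum_{j=1..k-1} phi_{k-1,j} rho(k-j)]
            / [1 - sum_{j=1..k-1} phi_{k-1,j} rho(j)],
  phi_{k,j} = phi_{k-1,j} - phi_{kk} phi_{k-1,k-j},  j = 1..k-1.
Step k = 1:
  phi_11 = rho(1) = -0.6503.
Step k = 2:
  phi_22 = [rho(2) - phi_11 rho(1)] / [1 - phi_11 rho(1)] = [0.3531 - (-0.6503)(-0.6503)] / [1 - (-0.6503)(-0.6503)]
         = -0.06979009 / 0.57710991 = -0.1209.
Therefore phi_{22} = -0.1209.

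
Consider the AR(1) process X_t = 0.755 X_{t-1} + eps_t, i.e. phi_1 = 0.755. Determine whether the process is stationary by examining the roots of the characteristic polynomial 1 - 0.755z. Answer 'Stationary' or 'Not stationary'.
\text{Stationary}

The AR(p) characteristic polynomial is P(z) = 1 - 0.755z.
Stationarity requires all roots to lie outside the unit circle, i.e. |z| > 1 for every root.
This is linear in z: 1 + (-0.755) z = 0  =>  z = -1/(-0.755) = 1.324503,  |z| = 1.324503.
Moduli of all roots: 1.3245.
All moduli strictly greater than 1? Yes.
Verdict: Stationary.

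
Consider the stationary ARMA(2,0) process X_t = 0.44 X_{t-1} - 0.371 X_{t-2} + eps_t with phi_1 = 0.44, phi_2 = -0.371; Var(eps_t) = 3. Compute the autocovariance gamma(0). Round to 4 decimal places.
\gamma(0) = 3.8783

Multiply the model equation by X_{t-k} and take expectations. With theta_0 = psi_0 = 1 and psi_j the MA(infinity) weights, this gives
  gamma(k) - sum_i phi_i gamma(k-i) = c_k,
  c_k = sigma^2 * sum_{j=k..q} theta_j psi_{j-k}   (c_k = 0 for k > q),
using gamma(-m) = gamma(m).
Pure AR (q = 0): c_0 = sigma^2 = 3, c_k = 0 for k >= 1.
Equations for k = 0, 1, 2 (AR order 2, c_2 = 0):
  (E0) gamma(0) = phi_1 gamma(1) + phi_2 gamma(2) + c_0
  (E1) gamma(1) = phi_1 gamma(0) + phi_2 gamma(1) + c_1
  (E2) gamma(2) = phi_1 gamma(1) + phi_2 gamma(0)
From (E1): gamma(1) = A gamma(0) + B with
  A = phi_1 / (1 - phi_2) = 0.44 / 1.371 = 0.320934,   B = c_1 / (1 - phi_2) = 0 / 1.371 = 0.
Insert (E2) into (E0): gamma(0) (1 - phi_2^2) = phi_1 (1 + phi_2) gamma(1) + c_0.
  phi_1 (1 + phi_2) = (0.44)(0.629) = 0.27676,   1 - phi_2^2 = 0.862359.
Replace gamma(1) by A gamma(0) + B and collect gamma(0):
  gamma(0) [0.862359 - (0.27676)(0.320934)] = c_0 = 3
  gamma(0) * 0.773537 = 3
  gamma(0) = 3 / 0.773537 = 3.878287.
Therefore gamma(0) = 3.8783 (to 4 decimal places).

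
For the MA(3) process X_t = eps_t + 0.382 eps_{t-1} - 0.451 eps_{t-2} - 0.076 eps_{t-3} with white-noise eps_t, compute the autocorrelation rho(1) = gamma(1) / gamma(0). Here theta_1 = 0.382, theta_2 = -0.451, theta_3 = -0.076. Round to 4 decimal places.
\rho(1) = 0.1801

For an MA(q) process with theta_0 = 1, the autocovariance is
  gamma(k) = sigma^2 * sum_{i=0..q-k} theta_i * theta_{i+k},
and rho(k) = gamma(k) / gamma(0). Sigma^2 cancels.
  numerator   = (1)*(0.382) + (0.382)*(-0.451) + (-0.451)*(-0.076) = 0.243994.
  denominator = (1)^2 + (0.382)^2 + (-0.451)^2 + (-0.076)^2 = 1.355101.
  rho(1) = 0.243994 / 1.355101 = 0.1801.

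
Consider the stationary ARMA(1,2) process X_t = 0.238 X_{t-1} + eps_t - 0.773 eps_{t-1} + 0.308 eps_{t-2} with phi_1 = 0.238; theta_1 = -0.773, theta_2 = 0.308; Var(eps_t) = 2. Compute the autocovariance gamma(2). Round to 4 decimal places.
\gamma(2) = 0.3193

Multiply the model equation by X_{t-k} and take expectations. With theta_0 = psi_0 = 1 and psi_j the MA(infinity) weights, this gives
  gamma(k) - sum_i phi_i gamma(k-i) = c_k,
  c_k = sigma^2 * sum_{j=k..q} theta_j psi_{j-k}   (c_k = 0 for k > q),
using gamma(-m) = gamma(m).
psi-weights needed (psi_j = theta_j + sum_i phi_i psi_{j-i}):
  psi_1 = theta_1 + phi_1 = -0.773 + (0.238) = -0.535
  psi_2 = theta_2 + phi_1 psi_1 = 0.308 + (0.238)(-0.535) = 0.18067
Right-hand sides:
  c_0 = sigma^2 (1 + theta_1 psi_1 + theta_2 psi_2) = 2 * (1 + (-0.773)(-0.535) + (0.308)(0.18067)) = 2 * 1.469201 = 2.938403
  c_1 = sigma^2 (theta_1 + theta_2 psi_1) = 2 * (-0.773 + (0.308)(-0.535)) = -1.87556
  c_2 = sigma^2 theta_2 = 2 * (0.308) = 0.616
Equations for k = 0 and k = 1 (AR order 1):
  gamma(0) = phi_1 gamma(1) + c_0
  gamma(1) = phi_1 gamma(0) + c_1
Substituting the second into the first: gamma(0) (1 - phi_1^2) = c_0 + phi_1 c_1, so
  gamma(0) = (c_0 + phi_1 c_1) / (1 - phi_1^2) = (2.938403 + (0.238)(-1.87556)) / (1 - (0.238)^2) = 2.492019 / 0.943356 = 2.641653.
  gamma(1) = phi_1 gamma(0) + c_1 = (0.238)(2.641653) + (-1.87556) = -1.246847.
For k = 2: gamma(2) = phi_1 gamma(1) + c_2
  = (0.238)(-1.246847) + (0.616) = 0.319251.
Therefore gamma(2) = 0.3193 (to 4 decimal places).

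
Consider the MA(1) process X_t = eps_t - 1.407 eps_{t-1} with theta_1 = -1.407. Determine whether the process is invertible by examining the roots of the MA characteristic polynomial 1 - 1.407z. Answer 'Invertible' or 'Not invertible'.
\text{Not invertible}

The MA(q) characteristic polynomial is P(z) = 1 - 1.407z.
Invertibility requires all roots to lie outside the unit circle, i.e. |z| > 1 for every root.
This is linear in z: 1 + (-1.407) z = 0  =>  z = -1/(-1.407) = 0.710732,  |z| = 0.710732.
Moduli of all roots: 0.7107.
All moduli strictly greater than 1? No.
Verdict: Not invertible.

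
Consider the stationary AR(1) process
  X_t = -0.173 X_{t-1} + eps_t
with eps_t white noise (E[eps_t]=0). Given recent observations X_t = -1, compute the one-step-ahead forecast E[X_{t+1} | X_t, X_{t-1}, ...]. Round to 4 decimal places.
E[X_{t+1} \mid \mathcal F_t] = 0.1730

For an AR(p) model X_t = c + sum_i phi_i X_{t-i} + eps_t, the
one-step-ahead conditional mean is
  E[X_{t+1} | X_t, ...] = c + sum_i phi_i X_{t+1-i}.
Substitute known values:
  E[X_{t+1} | ...] = (-0.173) * (-1)
                   = 0.1730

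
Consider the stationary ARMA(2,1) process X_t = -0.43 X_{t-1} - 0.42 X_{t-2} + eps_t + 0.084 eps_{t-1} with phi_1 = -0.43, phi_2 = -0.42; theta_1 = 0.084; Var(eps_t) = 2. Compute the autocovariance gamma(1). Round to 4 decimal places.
\gamma(1) = -0.6558

Multiply the model equation by X_{t-k} and take expectations. With theta_0 = psi_0 = 1 and psi_j the MA(infinity) weights, this gives
  gamma(k) - sum_i phi_i gamma(k-i) = c_k,
  c_k = sigma^2 * sum_{j=k..q} theta_j psi_{j-k}   (c_k = 0 for k > q),
using gamma(-m) = gamma(m).
psi-weights needed (psi_j = theta_j + sum_i phi_i psi_{j-i}):
  psi_1 = theta_1 + phi_1 = 0.084 + (-0.43) = -0.346
Right-hand sides:
  c_0 = sigma^2 (1 + theta_1 psi_1) = 2 * (1 + (0.084)(-0.346)) = 2 * 0.970936 = 1.941872
  c_1 = sigma^2 theta_1 = 2 * (0.084) = 0.168
  c_2 = 0
Equations for k = 0, 1, 2 (AR order 2, c_2 = 0):
  (E0) gamma(0) = phi_1 gamma(1) + phi_2 gamma(2) + c_0
  (E1) gamma(1) = phi_1 gamma(0) + phi_2 gamma(1) + c_1
  (E2) gamma(2) = phi_1 gamma(1) + phi_2 gamma(0)
From (E1): gamma(1) = A gamma(0) + B with
  A = phi_1 / (1 - phi_2) = -0.43 / 1.42 = -0.302817,   B = c_1 / (1 - phi_2) = 0.168 / 1.42 = 0.11831.
Insert (E2) into (E0): gamma(0) (1 - phi_2^2) = phi_1 (1 + phi_2) gamma(1) + c_0.
  phi_1 (1 + phi_2) = (-0.43)(0.58) = -0.2494,   1 - phi_2^2 = 0.8236.
Replace gamma(1) by A gamma(0) + B and collect gamma(0):
  gamma(0) [0.8236 - (-0.2494)(-0.302817)] = (-0.2494)(0.11831) + 1.941872
  gamma(0) * 0.748077 = 1.912366
  gamma(0) = 1.912366 / 0.748077 = 2.556374.
  gamma(1) = A gamma(0) + B = (-0.302817)(2.556374) + (0.11831) = -0.655803.
Therefore gamma(1) = -0.6558 (to 4 decimal places).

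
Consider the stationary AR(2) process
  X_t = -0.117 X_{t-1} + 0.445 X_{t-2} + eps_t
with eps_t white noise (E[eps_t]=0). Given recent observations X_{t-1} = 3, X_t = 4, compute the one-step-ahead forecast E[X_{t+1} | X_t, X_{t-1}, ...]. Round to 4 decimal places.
E[X_{t+1} \mid \mathcal F_t] = 0.8670

For an AR(p) model X_t = c + sum_i phi_i X_{t-i} + eps_t, the
one-step-ahead conditional mean is
  E[X_{t+1} | X_t, ...] = c + sum_i phi_i X_{t+1-i}.
Substitute known values:
  E[X_{t+1} | ...] = (-0.117) * (4) + (0.445) * (3)
                   = 0.8670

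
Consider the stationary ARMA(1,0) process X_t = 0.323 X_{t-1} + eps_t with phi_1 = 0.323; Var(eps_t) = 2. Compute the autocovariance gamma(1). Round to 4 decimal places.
\gamma(1) = 0.7212

Multiply the model equation by X_{t-k} and take expectations. With theta_0 = psi_0 = 1 and psi_j the MA(infinity) weights, this gives
  gamma(k) - sum_i phi_i gamma(k-i) = c_k,
  c_k = sigma^2 * sum_{j=k..q} theta_j psi_{j-k}   (c_k = 0 for k > q),
using gamma(-m) = gamma(m).
Pure AR (q = 0): c_0 = sigma^2 = 2, c_k = 0 for k >= 1.
Equations for k = 0 and k = 1 (AR order 1):
  gamma(0) = phi_1 gamma(1) + c_0
  gamma(1) = phi_1 gamma(0) + c_1
Substituting the second into the first: gamma(0) (1 - phi_1^2) = c_0 + phi_1 c_1, so
  gamma(0) = c_0 / (1 - phi_1^2) = 2 / (1 - (0.323)^2) = 2 / 0.895671 = 2.232963.
  gamma(1) = phi_1 gamma(0) = (0.323)(2.232963) = 0.721247.
Therefore gamma(1) = 0.7212 (to 4 decimal places).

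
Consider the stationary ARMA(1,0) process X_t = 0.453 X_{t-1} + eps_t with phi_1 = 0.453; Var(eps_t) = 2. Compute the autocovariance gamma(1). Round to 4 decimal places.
\gamma(1) = 1.1399

Multiply the model equation by X_{t-k} and take expectations. With theta_0 = psi_0 = 1 and psi_j the MA(infinity) weights, this gives
  gamma(k) - sum_i phi_i gamma(k-i) = c_k,
  c_k = sigma^2 * sum_{j=k..q} theta_j psi_{j-k}   (c_k = 0 for k > q),
using gamma(-m) = gamma(m).
Pure AR (q = 0): c_0 = sigma^2 = 2, c_k = 0 for k >= 1.
Equations for k = 0 and k = 1 (AR order 1):
  gamma(0) = phi_1 gamma(1) + c_0
  gamma(1) = phi_1 gamma(0) + c_1
Substituting the second into the first: gamma(0) (1 - phi_1^2) = c_0 + phi_1 c_1, so
  gamma(0) = c_0 / (1 - phi_1^2) = 2 / (1 - (0.453)^2) = 2 / 0.794791 = 2.516385.
  gamma(1) = phi_1 gamma(0) = (0.453)(2.516385) = 1.139922.
Therefore gamma(1) = 1.1399 (to 4 decimal places).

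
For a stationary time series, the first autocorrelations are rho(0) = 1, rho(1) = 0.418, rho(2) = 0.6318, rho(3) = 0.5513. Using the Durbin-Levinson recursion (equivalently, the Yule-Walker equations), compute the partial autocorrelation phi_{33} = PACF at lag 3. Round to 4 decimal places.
\phi_{33} = 0.3530

The PACF at lag k is phi_{kk}, the last component of the solution
to the Yule-Walker system G_k phi = r_k where
  (G_k)_{ij} = rho(|i - j|), (r_k)_i = rho(i), i,j = 1..k.
Equivalently, Durbin-Levinson gives phi_{kk} iteratively:
  phi_{11} = rho(1)
  phi_{kk} = [rho(k) - sum_{j=1..k-1} phi_{k-1,j} rho(k-j)]
            / [1 - sum_{j=1..k-1} phi_{k-1,j} rho(j)],
  phi_{k,j} = phi_{k-1,j} - phi_{kk} phi_{k-1,k-j},  j = 1..k-1.
Step k = 1:
  phi_11 = rho(1) = 0.418.
Step k = 2:
  phi_22 = [rho(2) - phi_11 rho(1)] / [1 - phi_11 rho(1)] = [0.6318 - (0.418)(0.418)] / [1 - (0.418)(0.418)]
         = 0.457076 / 0.825276 = 0.553846.
  Update: phi_21 = phi_11 - phi_22 phi_11 = 0.418 - (0.553846)(0.418) = 0.186492.
Step k = 3:
  phi_33 = [rho(3) - phi_21 rho(2) - phi_22 rho(1)] / [1 - phi_21 rho(1) - phi_22 rho(2)]
    numerator   = 0.5513 - (0.186492)(0.6318) - (0.553846)(0.418) = 0.20196646
    denominator = 1 - (0.186492)(0.418) - (0.553846)(0.6318) = 0.57212618
  phi_33 = 0.20196646 / 0.57212618 = 0.353.
Therefore phi_{33} = 0.3530.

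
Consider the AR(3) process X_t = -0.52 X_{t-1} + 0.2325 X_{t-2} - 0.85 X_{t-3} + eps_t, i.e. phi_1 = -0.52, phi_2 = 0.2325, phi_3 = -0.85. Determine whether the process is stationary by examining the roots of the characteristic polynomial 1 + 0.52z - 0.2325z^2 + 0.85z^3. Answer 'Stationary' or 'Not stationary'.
\text{Not stationary}

The AR(p) characteristic polynomial is P(z) = 1 + 0.52z - 0.2325z^2 + 0.85z^3.
Stationarity requires all roots to lie outside the unit circle, i.e. |z| > 1 for every root.
Degree 3: look for a simple real root z0 first, then factor out (1 - z/z0) and solve the remaining quadratic.
Testing z0 = -0.8: P(-0.8) = 1 + (0.52)(-0.8) + (-0.2325)(-0.8)^2 + (0.85)(-0.8)^3
  = 1 + (-0.416) + (-0.1488) + (-0.4352) = 0.  So z_0 = -0.8 is a root, |z_0| = 0.8.
Divide out the factor (1 + 1.25 z) = (1 - z/z0) (since 1/z0 = -1.25):
  P(z) = (1 + 1.25 z)(1 + (-0.73) z + (0.68) z^2)
  [check: z-coef -0.73 - (-1.25) = 0.52; z^2-coef 0.68 - (-1.25)(-0.73) = -0.2325; z^3-coef -(-1.25)(0.68) = 0.85.]
Remaining roots from the quadratic factor 1 + (-0.73) z + (0.68) z^2:
  Set 1 + (-0.73) z + (0.68) z^2 = 0, i.e. a z^2 + b z + c = 0 with a = 0.68, b = -0.73, c = 1.
  Discriminant D = b^2 - 4ac = (-0.73)^2 - 4*(0.68)*1 = 0.5329 - (2.72) = -2.1871.
  D < 0, so the roots are the complex-conjugate pair z = (-b +/- i sqrt(-D)) / (2a) = 0.5368 +/- 1.0874i.
  For a conjugate pair |z|^2 = z * conj(z) = (product of roots) = c/a = 1/(0.68) = 1.470588, so |z| = sqrt(1.470588) = 1.2127 for both roots.
Moduli of all roots: 0.8000, 1.2127, 1.2127.
All moduli strictly greater than 1? No.
Verdict: Not stationary.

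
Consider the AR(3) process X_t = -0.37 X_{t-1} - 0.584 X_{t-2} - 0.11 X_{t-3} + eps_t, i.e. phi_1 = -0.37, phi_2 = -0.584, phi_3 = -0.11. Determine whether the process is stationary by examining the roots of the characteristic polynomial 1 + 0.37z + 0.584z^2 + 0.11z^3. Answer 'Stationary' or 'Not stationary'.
\text{Stationary}

The AR(p) characteristic polynomial is P(z) = 1 + 0.37z + 0.584z^2 + 0.11z^3.
Stationarity requires all roots to lie outside the unit circle, i.e. |z| > 1 for every root.
Degree 3: look for a simple real root z0 first, then factor out (1 - z/z0) and solve the remaining quadratic.
Testing z0 = -5: P(-5) = 1 + (0.37)(-5) + (0.584)(-5)^2 + (0.11)(-5)^3
  = 1 + (-1.85) + (14.6) + (-13.75) = 0.  So z_0 = -5 is a root, |z_0| = 5.
Divide out the factor (1 + 0.2 z) = (1 - z/z0) (since 1/z0 = -0.2):
  P(z) = (1 + 0.2 z)(1 + (0.17) z + (0.55) z^2)
  [check: z-coef 0.17 - (-0.2) = 0.37; z^2-coef 0.55 - (-0.2)(0.17) = 0.584; z^3-coef -(-0.2)(0.55) = 0.11.]
Remaining roots from the quadratic factor 1 + (0.17) z + (0.55) z^2:
  Set 1 + (0.17) z + (0.55) z^2 = 0, i.e. a z^2 + b z + c = 0 with a = 0.55, b = 0.17, c = 1.
  Discriminant D = b^2 - 4ac = (0.17)^2 - 4*(0.55)*1 = 0.0289 - (2.2) = -2.1711.
  D < 0, so the roots are the complex-conjugate pair z = (-b +/- i sqrt(-D)) / (2a) = -0.1545 +/- 1.3395i.
  For a conjugate pair |z|^2 = z * conj(z) = (product of roots) = c/a = 1/(0.55) = 1.818182, so |z| = sqrt(1.818182) = 1.3484 for both roots.
Moduli of all roots: 5.0000, 1.3484, 1.3484.
All moduli strictly greater than 1? Yes.
Verdict: Stationary.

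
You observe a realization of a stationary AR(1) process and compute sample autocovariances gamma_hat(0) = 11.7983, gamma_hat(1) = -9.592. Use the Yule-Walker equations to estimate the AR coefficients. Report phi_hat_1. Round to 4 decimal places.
\hat\phi_{1} = -0.8130

The Yule-Walker equations for an AR(p) process read, in matrix form,
  Gamma_p phi = r_p,   with   (Gamma_p)_{ij} = gamma(|i - j|),
                       (r_p)_i = gamma(i),   i,j = 1..p.
Substitute the sample gammas (Toeplitz matrix and right-hand side of size 1):
  Gamma_p = [[11.7983]]
  r_p     = [-9.592]
With p = 1 this is the single equation gamma(0) phi_1 = gamma(1):
  phi_hat_1 = gamma(1) / gamma(0) = -9.592 / 11.7983 = -0.8130.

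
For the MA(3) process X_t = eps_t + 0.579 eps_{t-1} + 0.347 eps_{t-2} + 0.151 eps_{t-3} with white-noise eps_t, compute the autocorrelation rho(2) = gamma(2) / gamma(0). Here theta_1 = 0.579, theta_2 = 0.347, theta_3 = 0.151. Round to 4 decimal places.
\rho(2) = 0.2938

For an MA(q) process with theta_0 = 1, the autocovariance is
  gamma(k) = sigma^2 * sum_{i=0..q-k} theta_i * theta_{i+k},
and rho(k) = gamma(k) / gamma(0). Sigma^2 cancels.
  numerator   = (1)*(0.347) + (0.579)*(0.151) = 0.434429.
  denominator = (1)^2 + (0.579)^2 + (0.347)^2 + (0.151)^2 = 1.478451.
  rho(2) = 0.434429 / 1.478451 = 0.2938.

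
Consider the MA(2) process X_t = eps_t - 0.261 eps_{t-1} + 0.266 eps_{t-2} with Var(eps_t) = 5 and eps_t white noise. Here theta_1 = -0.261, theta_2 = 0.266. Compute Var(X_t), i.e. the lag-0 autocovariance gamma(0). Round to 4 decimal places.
\gamma(0) = 5.6944

For an MA(q) process X_t = eps_t + sum_i theta_i eps_{t-i} with
Var(eps_t) = sigma^2, the variance is
  gamma(0) = sigma^2 * (1 + sum_i theta_i^2).
  sum_i theta_i^2 = (-0.261)^2 + (0.266)^2 = 0.068121 + 0.070756 = 0.138877.
  gamma(0) = 5 * (1 + 0.138877) = 5 * 1.138877 = 5.694385, which rounds to 5.6944.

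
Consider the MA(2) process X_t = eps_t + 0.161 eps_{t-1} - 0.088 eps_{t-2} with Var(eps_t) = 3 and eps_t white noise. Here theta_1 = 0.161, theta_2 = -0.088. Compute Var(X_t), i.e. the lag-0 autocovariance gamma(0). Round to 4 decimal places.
\gamma(0) = 3.1010

For an MA(q) process X_t = eps_t + sum_i theta_i eps_{t-i} with
Var(eps_t) = sigma^2, the variance is
  gamma(0) = sigma^2 * (1 + sum_i theta_i^2).
  sum_i theta_i^2 = (0.161)^2 + (-0.088)^2 = 0.025921 + 0.007744 = 0.033665.
  gamma(0) = 3 * (1 + 0.033665) = 3 * 1.033665 = 3.100995, which rounds to 3.1010.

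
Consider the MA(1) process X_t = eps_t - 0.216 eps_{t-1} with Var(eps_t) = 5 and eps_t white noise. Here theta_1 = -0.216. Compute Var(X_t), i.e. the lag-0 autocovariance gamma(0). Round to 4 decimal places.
\gamma(0) = 5.2333

For an MA(q) process X_t = eps_t + sum_i theta_i eps_{t-i} with
Var(eps_t) = sigma^2, the variance is
  gamma(0) = sigma^2 * (1 + sum_i theta_i^2).
  sum_i theta_i^2 = (-0.216)^2 = 0.046656.
  gamma(0) = 5 * (1 + 0.046656) = 5 * 1.046656 = 5.23328, which rounds to 5.2333.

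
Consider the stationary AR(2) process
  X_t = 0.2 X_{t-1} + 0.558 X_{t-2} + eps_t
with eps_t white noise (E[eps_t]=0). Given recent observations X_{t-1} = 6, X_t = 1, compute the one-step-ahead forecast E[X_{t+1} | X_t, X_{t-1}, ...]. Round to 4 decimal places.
E[X_{t+1} \mid \mathcal F_t] = 3.5480

For an AR(p) model X_t = c + sum_i phi_i X_{t-i} + eps_t, the
one-step-ahead conditional mean is
  E[X_{t+1} | X_t, ...] = c + sum_i phi_i X_{t+1-i}.
Substitute known values:
  E[X_{t+1} | ...] = (0.2) * (1) + (0.558) * (6)
                   = 3.5480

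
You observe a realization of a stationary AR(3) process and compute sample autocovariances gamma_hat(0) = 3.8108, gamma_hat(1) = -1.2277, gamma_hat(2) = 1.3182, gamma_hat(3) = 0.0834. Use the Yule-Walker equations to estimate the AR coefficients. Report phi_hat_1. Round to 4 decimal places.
\hat\phi_{1} = -0.2970

The Yule-Walker equations for an AR(p) process read, in matrix form,
  Gamma_p phi = r_p,   with   (Gamma_p)_{ij} = gamma(|i - j|),
                       (r_p)_i = gamma(i),   i,j = 1..p.
Substitute the sample gammas (Toeplitz matrix and right-hand side of size 3):
  Gamma_p = [[3.8108, -1.2277, 1.3182], [-1.2277, 3.8108, -1.2277], [1.3182, -1.2277, 3.8108]]
  r_p     = [-1.2277, 1.3182, 0.0834]
Written out (R1..R3):
  (R1) 3.8108 phi_1 - 1.2277 phi_2 + 1.3182 phi_3 = -1.2277
  (R2) -1.2277 phi_1 + 3.8108 phi_2 - 1.2277 phi_3 = 1.3182
  (R3) 1.3182 phi_1 - 1.2277 phi_2 + 3.8108 phi_3 = 0.0834
Gaussian elimination:
  R2 <- R2 - (-1.2277/3.8108) R1 = R2 - (-0.322163) R1:  3.41528 phi_2 - 0.803024 phi_3 = 0.92268
  R3 <- R3 - (1.3182/3.8108) R1 = R3 - (0.345912) R1:  -0.803024 phi_2 + 3.354819 phi_3 = 0.508076
  R3 <- R3 - (-0.803024/3.41528) R2 = R3 - (-0.235127) R2:  3.166007 phi_3 = 0.725023
Back-substitution:
  phi_hat_3 = 0.725023 / 3.166007 = 0.229002
  phi_hat_2 = (0.92268 - (-0.803024)(0.229002)) / 3.41528 = 0.324007
  phi_hat_1 = (-1.2277 - (-1.2277)(0.324007) - (1.3182)(0.229002)) / 3.8108 = -0.296995
So phi_hat = [-0.2970, 0.3240, 0.2290].
Therefore phi_hat_1 = -0.2970.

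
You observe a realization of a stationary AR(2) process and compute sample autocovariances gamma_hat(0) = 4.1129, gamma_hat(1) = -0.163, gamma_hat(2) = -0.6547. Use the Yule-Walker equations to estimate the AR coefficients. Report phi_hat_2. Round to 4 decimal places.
\hat\phi_{2} = -0.1610

The Yule-Walker equations for an AR(p) process read, in matrix form,
  Gamma_p phi = r_p,   with   (Gamma_p)_{ij} = gamma(|i - j|),
                       (r_p)_i = gamma(i),   i,j = 1..p.
Substitute the sample gammas (Toeplitz matrix and right-hand side of size 2):
  Gamma_p = [[4.1129, -0.163], [-0.163, 4.1129]]
  r_p     = [-0.163, -0.6547]
Written out:
  4.1129 phi_1 - 0.163 phi_2 = -0.163
  -0.163 phi_1 + 4.1129 phi_2 = -0.6547
Solve by Cramer's rule:
  det = gamma(0)^2 - gamma(1)^2 = (4.1129)^2 - (-0.163)^2 = 16.91594641 - 0.026569 = 16.88937741
  phi_hat_1 = [gamma(1) gamma(0) - gamma(1) gamma(2)] / det = [(-0.163)(4.1129) - (-0.163)(-0.6547)] / 16.88937741 = -0.7771188 / 16.88937741 = -0.046
  phi_hat_2 = [gamma(0) gamma(2) - gamma(1)^2] / det = [(4.1129)(-0.6547) - (-0.163)^2] / 16.88937741 = -2.71928463 / 16.88937741 = -0.161
So phi_hat = [-0.0460, -0.1610].
Therefore phi_hat_2 = -0.1610.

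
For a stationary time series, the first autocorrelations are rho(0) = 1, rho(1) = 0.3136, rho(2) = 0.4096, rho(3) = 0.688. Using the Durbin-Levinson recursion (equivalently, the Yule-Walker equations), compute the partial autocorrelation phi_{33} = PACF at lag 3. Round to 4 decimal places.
\phi_{33} = 0.6241

The PACF at lag k is phi_{kk}, the last component of the solution
to the Yule-Walker system G_k phi = r_k where
  (G_k)_{ij} = rho(|i - j|), (r_k)_i = rho(i), i,j = 1..k.
Equivalently, Durbin-Levinson gives phi_{kk} iteratively:
  phi_{11} = rho(1)
  phi_{kk} = [rho(k) - sum_{j=1..k-1} phi_{k-1,j} rho(k-j)]
            / [1 - sum_{j=1..k-1} phi_{k-1,j} rho(j)],
  phi_{k,j} = phi_{k-1,j} - phi_{kk} phi_{k-1,k-j},  j = 1..k-1.
Step k = 1:
  phi_11 = rho(1) = 0.3136.
Step k = 2:
  phi_22 = [rho(2) - phi_11 rho(1)] / [1 - phi_11 rho(1)] = [0.4096 - (0.3136)(0.3136)] / [1 - (0.3136)(0.3136)]
         = 0.31125504 / 0.90165504 = 0.345204.
  Update: phi_21 = phi_11 - phi_22 phi_11 = 0.3136 - (0.345204)(0.3136) = 0.205344.
Step k = 3:
  phi_33 = [rho(3) - phi_21 rho(2) - phi_22 rho(1)] / [1 - phi_21 rho(1) - phi_22 rho(2)]
    numerator   = 0.688 - (0.205344)(0.4096) - (0.345204)(0.3136) = 0.49563509
    denominator = 1 - (0.205344)(0.3136) - (0.345204)(0.4096) = 0.79420852
  phi_33 = 0.49563509 / 0.79420852 = 0.6241.
Therefore phi_{33} = 0.6241.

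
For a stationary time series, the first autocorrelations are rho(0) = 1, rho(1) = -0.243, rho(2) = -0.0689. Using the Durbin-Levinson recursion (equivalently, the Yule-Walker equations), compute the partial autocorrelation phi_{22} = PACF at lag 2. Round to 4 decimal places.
\phi_{22} = -0.1360

The PACF at lag k is phi_{kk}, the last component of the solution
to the Yule-Walker system G_k phi = r_k where
  (G_k)_{ij} = rho(|i - j|), (r_k)_i = rho(i), i,j = 1..k.
Equivalently, Durbin-Levinson gives phi_{kk} iteratively:
  phi_{11} = rho(1)
  phi_{kk} = [rho(k) - sum_{j=1..k-1} phi_{k-1,j} rho(k-j)]
            / [1 - sum_{j=1..k-1} phi_{k-1,j} rho(j)],
  phi_{k,j} = phi_{k-1,j} - phi_{kk} phi_{k-1,k-j},  j = 1..k-1.
Step k = 1:
  phi_11 = rho(1) = -0.243.
Step k = 2:
  phi_22 = [rho(2) - phi_11 rho(1)] / [1 - phi_11 rho(1)] = [-0.0689 - (-0.243)(-0.243)] / [1 - (-0.243)(-0.243)]
         = -0.127949 / 0.940951 = -0.136.
Therefore phi_{22} = -0.1360.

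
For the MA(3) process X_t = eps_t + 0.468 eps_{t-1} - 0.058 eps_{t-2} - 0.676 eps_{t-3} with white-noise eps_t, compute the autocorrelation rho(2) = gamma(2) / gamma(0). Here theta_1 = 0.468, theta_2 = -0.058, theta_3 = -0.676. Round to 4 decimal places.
\rho(2) = -0.2229

For an MA(q) process with theta_0 = 1, the autocovariance is
  gamma(k) = sigma^2 * sum_{i=0..q-k} theta_i * theta_{i+k},
and rho(k) = gamma(k) / gamma(0). Sigma^2 cancels.
  numerator   = (1)*(-0.058) + (0.468)*(-0.676) = -0.374368.
  denominator = (1)^2 + (0.468)^2 + (-0.058)^2 + (-0.676)^2 = 1.679364.
  rho(2) = -0.374368 / 1.679364 = -0.2229.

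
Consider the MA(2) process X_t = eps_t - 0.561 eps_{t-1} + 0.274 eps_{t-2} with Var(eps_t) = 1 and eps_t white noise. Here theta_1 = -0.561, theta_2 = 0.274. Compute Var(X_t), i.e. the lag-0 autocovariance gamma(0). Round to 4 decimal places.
\gamma(0) = 1.3898

For an MA(q) process X_t = eps_t + sum_i theta_i eps_{t-i} with
Var(eps_t) = sigma^2, the variance is
  gamma(0) = sigma^2 * (1 + sum_i theta_i^2).
  sum_i theta_i^2 = (-0.561)^2 + (0.274)^2 = 0.314721 + 0.075076 = 0.389797.
  gamma(0) = 1 * (1 + 0.389797) = 1 * 1.389797 = 1.389797, which rounds to 1.3898.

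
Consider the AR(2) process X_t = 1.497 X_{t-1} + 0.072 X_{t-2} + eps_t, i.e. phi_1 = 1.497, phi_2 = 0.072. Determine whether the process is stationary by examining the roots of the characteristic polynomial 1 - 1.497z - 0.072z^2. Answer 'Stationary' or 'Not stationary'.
\text{Not stationary}

The AR(p) characteristic polynomial is P(z) = 1 - 1.497z - 0.072z^2.
Stationarity requires all roots to lie outside the unit circle, i.e. |z| > 1 for every root.
Set 1 + (-1.497) z + (-0.072) z^2 = 0, i.e. a z^2 + b z + c = 0 with a = -0.072, b = -1.497, c = 1.
Discriminant D = b^2 - 4ac = (-1.497)^2 - 4*(-0.072)*1 = 2.241009 - (-0.288) = 2.529009.
D >= 0, so the roots are real: z = (-b +/- sqrt(D)) / (2a) = (1.497 +/- 1.590286) / (-0.144).
  z_1 = (1.497 + 1.590286) / (-0.144) = -21.4395,   |z_1| = 21.4395.
  z_2 = (1.497 - 1.590286) / (-0.144) = 0.6478,   |z_2| = 0.6478.
Moduli of all roots: 21.4395, 0.6478.
All moduli strictly greater than 1? No.
Verdict: Not stationary.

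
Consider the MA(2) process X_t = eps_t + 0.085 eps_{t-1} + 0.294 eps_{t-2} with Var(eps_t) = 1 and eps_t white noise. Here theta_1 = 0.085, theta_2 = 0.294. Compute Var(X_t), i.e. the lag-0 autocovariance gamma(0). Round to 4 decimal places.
\gamma(0) = 1.0937

For an MA(q) process X_t = eps_t + sum_i theta_i eps_{t-i} with
Var(eps_t) = sigma^2, the variance is
  gamma(0) = sigma^2 * (1 + sum_i theta_i^2).
  sum_i theta_i^2 = (0.085)^2 + (0.294)^2 = 0.007225 + 0.086436 = 0.093661.
  gamma(0) = 1 * (1 + 0.093661) = 1 * 1.093661 = 1.093661, which rounds to 1.0937.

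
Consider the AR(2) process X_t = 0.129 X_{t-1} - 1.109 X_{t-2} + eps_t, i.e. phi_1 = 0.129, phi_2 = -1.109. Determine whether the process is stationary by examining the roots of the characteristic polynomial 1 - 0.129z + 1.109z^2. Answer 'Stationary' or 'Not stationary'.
\text{Not stationary}

The AR(p) characteristic polynomial is P(z) = 1 - 0.129z + 1.109z^2.
Stationarity requires all roots to lie outside the unit circle, i.e. |z| > 1 for every root.
Set 1 + (-0.129) z + (1.109) z^2 = 0, i.e. a z^2 + b z + c = 0 with a = 1.109, b = -0.129, c = 1.
Discriminant D = b^2 - 4ac = (-0.129)^2 - 4*(1.109)*1 = 0.016641 - (4.436) = -4.419359.
D < 0, so the roots are the complex-conjugate pair z = (-b +/- i sqrt(-D)) / (2a) = 0.0582 +/- 0.9478i.
For a conjugate pair |z|^2 = z * conj(z) = (product of roots) = c/a = 1/(1.109) = 0.901713, so |z| = sqrt(0.901713) = 0.9496 for both roots.
Moduli of all roots: 0.9496, 0.9496.
All moduli strictly greater than 1? No.
Verdict: Not stationary.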